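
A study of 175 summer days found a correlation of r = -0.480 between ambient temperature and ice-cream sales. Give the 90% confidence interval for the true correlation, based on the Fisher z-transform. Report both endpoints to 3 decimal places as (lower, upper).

(-0.571, -0.378)

z_r = atanh(-0.480) = -0.522984;  SE = 1/√(n−3) = 1/√172 = 0.076249
z-limits: -0.522984 ± 1.645·0.076249 = -0.522984 ± 0.125430 = [-0.648414, -0.397554]
ρ-limits: (tanh -0.648414, tanh -0.397554) = (-0.571, -0.378)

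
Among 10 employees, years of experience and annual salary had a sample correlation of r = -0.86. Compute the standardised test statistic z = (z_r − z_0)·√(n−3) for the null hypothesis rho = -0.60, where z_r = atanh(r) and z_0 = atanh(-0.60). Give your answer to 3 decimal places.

Fisher z: atanh(-0.86) = -1.293345, atanh(-0.60) = -0.693147
z = (z_r − z_0)·√(n−3) = (-1.293345 − (-0.693147))·√7 = -0.600198 · 2.645751 = -1.588

-1.588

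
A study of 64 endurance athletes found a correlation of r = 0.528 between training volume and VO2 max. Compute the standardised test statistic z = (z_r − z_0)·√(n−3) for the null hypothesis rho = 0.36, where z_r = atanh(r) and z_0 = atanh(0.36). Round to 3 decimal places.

Fisher z: atanh(0.528) = 0.587368, atanh(0.36) = 0.376886
z = (z_r − z_0)·√(n−3) = (0.587368 − 0.376886)·√61 = 0.210482 · 7.810250 = 1.644

1.644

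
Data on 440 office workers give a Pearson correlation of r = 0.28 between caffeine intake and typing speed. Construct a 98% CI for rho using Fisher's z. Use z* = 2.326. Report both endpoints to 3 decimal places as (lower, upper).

z_r = atanh(0.28) = 0.287682;  SE = 1/√(n−3) = 1/√437 = 0.047836
z-limits: 0.287682 ± 2.326·0.047836 = 0.287682 ± 0.111267 = [0.176415, 0.398949]
ρ-limits: (tanh 0.176415, tanh 0.398949) = (0.175, 0.379)

(0.175, 0.379)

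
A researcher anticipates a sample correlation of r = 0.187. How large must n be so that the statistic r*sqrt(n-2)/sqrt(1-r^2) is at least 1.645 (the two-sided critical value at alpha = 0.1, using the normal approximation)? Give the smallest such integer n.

Need r·√(n−2)/√(1−r²) ≥ 1.645
√(n−2) ≥ 1.645·√(1−0.034969) / 0.187 = 1.645·0.982360 / 0.187 = 8.6416
n−2 ≥ 74.6773  ⇒  n ≥ 76.6773
Smallest integer n = 77

77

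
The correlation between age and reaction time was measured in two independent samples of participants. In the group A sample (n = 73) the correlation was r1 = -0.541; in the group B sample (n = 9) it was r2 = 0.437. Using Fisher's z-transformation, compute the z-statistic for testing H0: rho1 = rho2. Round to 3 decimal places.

z1 = atanh(-0.541) = -0.605568,  z2 = atanh(0.437) = 0.468517
SE = √(1/(n1−3) + 1/(n2−3)) = √(1/70 + 1/6) = √(0.0142857 + 0.1666667) = √0.1809524 = 0.425385
z = (z1 − z2)/SE = (-0.605568 − 0.468517) / 0.425385 = -1.074085 / 0.425385 = -2.525

-2.525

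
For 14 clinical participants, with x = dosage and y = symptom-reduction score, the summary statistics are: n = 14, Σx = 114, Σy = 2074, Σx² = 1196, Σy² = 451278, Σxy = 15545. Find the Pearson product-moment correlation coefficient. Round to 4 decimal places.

Numerator: nΣxy − (Σx)(Σy) = 14·15545 − (114)(2074) = -18806
Denominator: √[(nΣx²−(Σx)²)(nΣy²−(Σy)²)]
  nΣx²−(Σx)² = 14·1196 − 12996 = 3748;  nΣy²−(Σy)² = 14·451278 − 4301476 = 2016416
  √(3748·2016416) = √7557527168 = 86934.0392
r = -18806 / 86934.0392 = -0.2163

-0.2163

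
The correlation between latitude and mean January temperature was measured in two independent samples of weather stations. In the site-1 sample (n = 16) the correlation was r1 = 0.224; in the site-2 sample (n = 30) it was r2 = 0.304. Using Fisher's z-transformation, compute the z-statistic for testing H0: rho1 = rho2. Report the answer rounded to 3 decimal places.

-0.255

Fisher z-transforms: z1 = atanh(0.224) = 0.227863, z2 = atanh(0.304) = 0.313921; difference d = -0.086058
Var(d) = 1/13 + 1/27 = 0.0769231 + 0.0370370 = 0.1139601
z = d/√Var(d) = -0.086058 / √0.1139601 = -0.086058 / 0.337580 = -0.255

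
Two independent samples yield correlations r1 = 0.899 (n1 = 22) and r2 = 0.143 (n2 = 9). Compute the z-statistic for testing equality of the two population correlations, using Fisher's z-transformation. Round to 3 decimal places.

z1 = atanh(0.899) = 1.466981,  z2 = atanh(0.143) = 0.143987
SE = √(1/(n1−3) + 1/(n2−3)) = √(1/19 + 1/6) = √(0.0526316 + 0.1666667) = √0.2192983 = 0.468293
z = (z1 − z2)/SE = (1.466981 − 0.143987) / 0.468293 = 1.322994 / 0.468293 = 2.825

2.825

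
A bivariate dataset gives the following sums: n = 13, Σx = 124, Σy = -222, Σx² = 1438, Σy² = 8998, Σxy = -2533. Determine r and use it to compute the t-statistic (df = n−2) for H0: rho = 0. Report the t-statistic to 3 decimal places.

Numerator: nΣxy − (Σx)(Σy) = 13·(-2533) − (124)(-222) = -5401
Denominator: √[(nΣx²−(Σx)²)(nΣy²−(Σy)²)]
  nΣx²−(Σx)² = 13·1438 − 15376 = 3318;  nΣy²−(Σy)² = 13·8998 − 49284 = 67690
  √(3318·67690) = √224595420 = 14986.5079
r = -5401 / 14986.5079 = -0.3604
t = r·√(n−2)/√(1−r²) = -0.3604·√11 / √(1−0.129888) = -1.195312 / 0.932798 = -1.281

-1.281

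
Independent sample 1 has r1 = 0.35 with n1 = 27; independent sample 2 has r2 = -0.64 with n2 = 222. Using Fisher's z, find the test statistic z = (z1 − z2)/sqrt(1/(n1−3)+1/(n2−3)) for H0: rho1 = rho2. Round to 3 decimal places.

5.226

Fisher z-transforms: z1 = atanh(0.35) = 0.365444, z2 = atanh(-0.64) = -0.758174; difference d = 1.123618
Var(d) = 1/24 + 1/219 = 0.0416667 + 0.0045662 = 0.0462329
z = d/√Var(d) = 1.123618 / √0.0462329 = 1.123618 / 0.215018 = 5.226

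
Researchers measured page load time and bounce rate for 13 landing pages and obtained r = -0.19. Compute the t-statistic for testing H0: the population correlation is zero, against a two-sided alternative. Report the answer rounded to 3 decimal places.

-0.642

t = r·√(n−2) / √(1−r²) with r = -0.19, n = 13
  = -0.19·√11 / √(1 − 0.0361)
  = -0.19·3.316625 / 0.981784
  = -0.630159 / 0.981784 = -0.642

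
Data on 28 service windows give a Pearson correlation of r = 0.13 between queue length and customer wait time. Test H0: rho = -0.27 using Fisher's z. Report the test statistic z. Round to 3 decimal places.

2.038

Fisher z: atanh(0.13) = 0.130740, atanh(-0.27) = -0.276864
z = (z_r − z_0)·√(n−3) = (0.130740 − (-0.276864))·√25 = 0.407604 · 5.000000 = 2.038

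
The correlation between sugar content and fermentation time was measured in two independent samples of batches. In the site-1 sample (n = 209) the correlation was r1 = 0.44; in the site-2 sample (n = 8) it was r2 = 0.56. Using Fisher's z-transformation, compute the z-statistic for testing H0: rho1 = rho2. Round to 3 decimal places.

-0.355

z1 = atanh(0.44) = 0.472231,  z2 = atanh(0.56) = 0.632833
SE = √(1/(n1−3) + 1/(n2−3)) = √(1/206 + 1/5) = √(0.0048544 + 0.2000000) = √0.2048544 = 0.452608
z = (z1 − z2)/SE = (0.472231 − 0.632833) / 0.452608 = -0.160602 / 0.452608 = -0.355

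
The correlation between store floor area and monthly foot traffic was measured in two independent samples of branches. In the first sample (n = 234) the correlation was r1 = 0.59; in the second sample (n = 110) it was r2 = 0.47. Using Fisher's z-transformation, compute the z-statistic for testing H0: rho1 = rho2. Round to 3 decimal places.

1.433

z1 = atanh(0.59) = 0.677666,  z2 = atanh(0.47) = 0.510070
SE = √(1/(n1−3) + 1/(n2−3)) = √(1/231 + 1/107) = √(0.0043290 + 0.0093458) = √0.0136748 = 0.116939
z = (z1 − z2)/SE = (0.677666 − 0.510070) / 0.116939 = 0.167596 / 0.116939 = 1.433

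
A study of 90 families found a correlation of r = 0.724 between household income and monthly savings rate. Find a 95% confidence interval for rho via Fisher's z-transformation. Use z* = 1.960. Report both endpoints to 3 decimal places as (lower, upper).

Fisher z: z_r = atanh(r) = ½·ln((1+0.724)/(1−0.724)) = 0.916001
SE(z) = 1/√(n−3) = 1/√87 = 0.107211
95% ⇒ z* = 1.960; margin = 1.960·0.107211 = 0.210134
CI on z-scale: (0.705867, 1.126135)
Back-transform: tanh(0.705867) = 0.608079, tanh(1.126135) = 0.809692

(0.608, 0.810)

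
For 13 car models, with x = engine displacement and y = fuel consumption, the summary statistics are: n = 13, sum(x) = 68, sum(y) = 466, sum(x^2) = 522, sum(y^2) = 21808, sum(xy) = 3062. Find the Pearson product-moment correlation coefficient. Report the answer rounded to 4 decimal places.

0.6778

Numerator: nΣxy − (Σx)(Σy) = 13·3062 − (68)(466) = 8118
Denominator: √[(nΣx²−(Σx)²)(nΣy²−(Σy)²)]
  nΣx²−(Σx)² = 13·522 − 4624 = 2162;  nΣy²−(Σy)² = 13·21808 − 217156 = 66348
  √(2162·66348) = √143444376 = 11976.8266
r = 8118 / 11976.8266 = 0.6778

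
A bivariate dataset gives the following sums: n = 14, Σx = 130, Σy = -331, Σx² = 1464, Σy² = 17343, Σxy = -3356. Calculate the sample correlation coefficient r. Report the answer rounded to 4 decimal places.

S_xy = nΣxy − ΣxΣy = 14·(-3356) − 130·(-331) = -46984 − (-43030) = -3954
S_xx = nΣx² − (Σx)² = 14·1464 − 130² = 20496 − 16900 = 3596
S_yy = nΣy² − (Σy)² = 14·17343 − (-331)² = 242802 − 109561 = 133241
r = S_xy / √(S_xx·S_yy) = -3954 / √(3596·133241) = -3954 / √479134636 = -3954 / 21889.1443 = -0.1806

-0.1806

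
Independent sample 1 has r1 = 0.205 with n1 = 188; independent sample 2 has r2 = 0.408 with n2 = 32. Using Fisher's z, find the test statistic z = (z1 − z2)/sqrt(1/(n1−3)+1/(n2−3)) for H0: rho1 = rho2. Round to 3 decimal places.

Fisher z-transforms: z1 = atanh(0.205) = 0.207946, z2 = atanh(0.408) = 0.433209; difference d = -0.225263
Var(d) = 1/185 + 1/29 = 0.0054054 + 0.0344828 = 0.0398882
z = d/√Var(d) = -0.225263 / √0.0398882 = -0.225263 / 0.199720 = -1.128

-1.128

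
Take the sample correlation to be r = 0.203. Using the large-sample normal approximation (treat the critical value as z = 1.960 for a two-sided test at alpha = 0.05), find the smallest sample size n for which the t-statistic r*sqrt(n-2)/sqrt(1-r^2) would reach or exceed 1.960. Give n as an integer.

92

Need r·√(n−2)/√(1−r²) ≥ 1.960
√(n−2) ≥ 1.960·√(1−0.041209) / 0.203 = 1.960·0.979179 / 0.203 = 9.4541
n−2 ≥ 89.3800  ⇒  n ≥ 91.3800
Smallest integer n = 92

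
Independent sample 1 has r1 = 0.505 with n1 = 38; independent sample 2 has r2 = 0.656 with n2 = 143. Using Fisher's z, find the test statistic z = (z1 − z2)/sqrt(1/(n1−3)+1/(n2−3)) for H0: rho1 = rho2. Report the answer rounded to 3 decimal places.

-1.216

z1 = atanh(0.505) = 0.555995,  z2 = atanh(0.656) = 0.785759
SE = √(1/(n1−3) + 1/(n2−3)) = √(1/35 + 1/140) = √(0.0285714 + 0.0071429) = √0.0357143 = 0.188982
z = (z1 − z2)/SE = (0.555995 − 0.785759) / 0.188982 = -0.229764 / 0.188982 = -1.216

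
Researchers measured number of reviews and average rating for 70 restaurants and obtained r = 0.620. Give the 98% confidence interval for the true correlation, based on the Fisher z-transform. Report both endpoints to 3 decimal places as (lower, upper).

(0.414, 0.765)

Fisher z: z_r = atanh(r) = ½·ln((1+0.620)/(1−0.620)) = 0.725005
SE(z) = 1/√(n−3) = 1/√67 = 0.122169
98% ⇒ z* = 2.326; margin = 2.326·0.122169 = 0.284165
CI on z-scale: (0.440840, 1.009170)
Back-transform: tanh(0.440840) = 0.414340, tanh(1.009170) = 0.765419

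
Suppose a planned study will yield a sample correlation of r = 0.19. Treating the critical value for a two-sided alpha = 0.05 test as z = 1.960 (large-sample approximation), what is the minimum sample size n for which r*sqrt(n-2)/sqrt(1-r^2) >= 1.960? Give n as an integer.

Need r·√(n−2)/√(1−r²) ≥ 1.960
√(n−2) ≥ 1.960·√(1−0.0361) / 0.19 = 1.960·0.981784 / 0.19 = 10.1279
n−2 ≥ 102.5744  ⇒  n ≥ 104.5744
Smallest integer n = 105

105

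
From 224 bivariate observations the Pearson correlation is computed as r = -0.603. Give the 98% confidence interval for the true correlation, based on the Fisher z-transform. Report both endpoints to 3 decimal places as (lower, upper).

z_r = atanh(-0.603) = -0.697848;  SE = 1/√(n−3) = 1/√221 = 0.067267
z-limits: -0.697848 ± 2.326·0.067267 = -0.697848 ± 0.156463 = [-0.854311, -0.541385]
ρ-limits: (tanh -0.854311, tanh -0.541385) = (-0.693, -0.494)

(-0.693, -0.494)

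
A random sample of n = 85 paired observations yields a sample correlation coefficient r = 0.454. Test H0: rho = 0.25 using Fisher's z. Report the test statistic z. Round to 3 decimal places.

2.122

z_r = atanh(0.454) = 0.489727,  z_0 = atanh(0.25) = 0.255413
SE = 1/√(n−3) = 1/√82 = 0.110432
z = (z_r − z_0)/SE = (0.489727 − 0.255413) / 0.110432 = 0.234314 / 0.110432 = 2.122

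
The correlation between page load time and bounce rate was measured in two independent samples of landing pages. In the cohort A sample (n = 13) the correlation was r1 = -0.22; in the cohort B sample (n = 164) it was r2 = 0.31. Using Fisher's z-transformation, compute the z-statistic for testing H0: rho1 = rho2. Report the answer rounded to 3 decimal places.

z1 = atanh(-0.22) = -0.223656,  z2 = atanh(0.31) = 0.320545
SE = √(1/(n1−3) + 1/(n2−3)) = √(1/10 + 1/161) = √(0.1000000 + 0.0062112) = √0.1062112 = 0.325901
z = (z1 − z2)/SE = (-0.223656 − 0.320545) / 0.325901 = -0.544201 / 0.325901 = -1.670

-1.670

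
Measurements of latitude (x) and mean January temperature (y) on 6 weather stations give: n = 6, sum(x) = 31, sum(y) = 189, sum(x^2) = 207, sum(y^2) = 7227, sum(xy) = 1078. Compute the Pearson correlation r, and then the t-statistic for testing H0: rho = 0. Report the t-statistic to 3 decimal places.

0.914

S_xy = nΣxy − ΣxΣy = 6·1078 − 31·189 = 6468 − 5859 = 609
S_xx = nΣx² − (Σx)² = 6·207 − 31² = 1242 − 961 = 281
S_yy = nΣy² − (Σy)² = 6·7227 − 189² = 43362 − 35721 = 7641
r = S_xy / √(S_xx·S_yy) = 609 / √(281·7641) = 609 / √2147121 = 609 / 1465.3058 = 0.4156
t = r·√(n−2)/√(1−r²) = 0.4156·√4 / √(1−0.172723) = 0.831200 / 0.909548 = 0.914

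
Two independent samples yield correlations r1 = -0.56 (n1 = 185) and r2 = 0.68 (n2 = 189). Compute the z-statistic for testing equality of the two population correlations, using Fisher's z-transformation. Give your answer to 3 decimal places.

-14.022

Fisher z-transforms: z1 = atanh(-0.56) = -0.632833, z2 = atanh(0.68) = 0.829114; difference d = -1.461947
Var(d) = 1/182 + 1/186 = 0.0054945 + 0.0053763 = 0.0108708
z = d/√Var(d) = -1.461947 / √0.0108708 = -1.461947 / 0.104263 = -14.022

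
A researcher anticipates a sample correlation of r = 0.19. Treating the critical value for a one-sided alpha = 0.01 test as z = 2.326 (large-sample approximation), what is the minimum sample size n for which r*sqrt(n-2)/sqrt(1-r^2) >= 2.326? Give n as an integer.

Need r·√(n−2)/√(1−r²) ≥ 2.326
√(n−2) ≥ 2.326·√(1−0.0361) / 0.19 = 2.326·0.981784 / 0.19 = 12.0191
n−2 ≥ 144.4588  ⇒  n ≥ 146.4588
Smallest integer n = 147

147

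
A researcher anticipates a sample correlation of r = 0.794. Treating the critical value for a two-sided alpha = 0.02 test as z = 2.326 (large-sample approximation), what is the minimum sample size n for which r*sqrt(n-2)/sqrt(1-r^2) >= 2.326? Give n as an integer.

6

Need r·√(n−2)/√(1−r²) ≥ 2.326
√(n−2) ≥ 2.326·√(1−0.630436) / 0.794 = 2.326·0.607918 / 0.794 = 1.7809
n−2 ≥ 3.1716  ⇒  n ≥ 5.1716
Smallest integer n = 6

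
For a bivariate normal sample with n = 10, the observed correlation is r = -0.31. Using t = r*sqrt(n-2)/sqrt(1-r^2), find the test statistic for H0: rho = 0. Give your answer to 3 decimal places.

-0.922

1 − r² = 1 − 0.0961 = 0.9039;  √(1−r²) = 0.950737
√(n−2) = √8 = 2.828427
t = r·√(n−2)/√(1−r²) = -0.31 · 2.828427 / 0.950737 = -0.922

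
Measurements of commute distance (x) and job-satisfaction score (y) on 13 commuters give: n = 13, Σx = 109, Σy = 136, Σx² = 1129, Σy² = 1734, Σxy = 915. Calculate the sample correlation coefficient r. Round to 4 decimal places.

S_xy = nΣxy − ΣxΣy = 13·915 − 109·136 = 11895 − 14824 = -2929
S_xx = nΣx² − (Σx)² = 13·1129 − 109² = 14677 − 11881 = 2796
S_yy = nΣy² − (Σy)² = 13·1734 − 136² = 22542 − 18496 = 4046
r = S_xy / √(S_xx·S_yy) = -2929 / √(2796·4046) = -2929 / √11312616 = -2929 / 3363.4233 = -0.8708

-0.8708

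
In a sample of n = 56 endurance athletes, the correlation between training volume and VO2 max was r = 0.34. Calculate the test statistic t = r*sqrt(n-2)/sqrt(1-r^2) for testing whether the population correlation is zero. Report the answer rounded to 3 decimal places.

t = r·√(n−2) / √(1−r²) with r = 0.34, n = 56
  = 0.34·√54 / √(1 − 0.1156)
  = 0.34·7.348469 / 0.940425
  = 2.498479 / 0.940425 = 2.657

2.657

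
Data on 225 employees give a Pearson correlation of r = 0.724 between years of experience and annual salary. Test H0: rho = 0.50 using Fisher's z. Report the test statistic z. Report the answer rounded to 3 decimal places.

5.464

z_r = atanh(0.724) = 0.916001,  z_0 = atanh(0.50) = 0.549306
SE = 1/√(n−3) = 1/√222 = 0.067116
z = (z_r − z_0)/SE = (0.916001 − 0.549306) / 0.067116 = 0.366695 / 0.067116 = 5.464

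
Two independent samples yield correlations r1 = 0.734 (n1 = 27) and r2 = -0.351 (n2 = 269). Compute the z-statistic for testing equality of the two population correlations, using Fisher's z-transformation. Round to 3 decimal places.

6.118

z1 = atanh(0.734) = 0.937345,  z2 = atanh(-0.351) = -0.366584
SE = √(1/(n1−3) + 1/(n2−3)) = √(1/24 + 1/266) = √(0.0416667 + 0.0037594) = √0.0454261 = 0.213134
z = (z1 − z2)/SE = (0.937345 − (-0.366584)) / 0.213134 = 1.303929 / 0.213134 = 6.118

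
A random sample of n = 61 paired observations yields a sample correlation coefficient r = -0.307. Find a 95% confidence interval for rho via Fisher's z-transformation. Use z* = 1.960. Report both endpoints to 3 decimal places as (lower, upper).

z_r = atanh(-0.307) = -0.317230;  SE = 1/√(n−3) = 1/√58 = 0.131306
z-limits: -0.317230 ± 1.960·0.131306 = -0.317230 ± 0.257360 = [-0.574590, -0.059870]
ρ-limits: (tanh -0.574590, tanh -0.059870) = (-0.519, -0.060)

(-0.519, -0.060)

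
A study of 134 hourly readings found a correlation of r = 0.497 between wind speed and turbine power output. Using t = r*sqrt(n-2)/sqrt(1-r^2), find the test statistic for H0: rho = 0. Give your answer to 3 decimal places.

t = r·√(n−2) / √(1−r²) with r = 0.497, n = 134
  = 0.497·√132 / √(1 − 0.247009)
  = 0.497·11.489125 / 0.867751
  = 5.710095 / 0.867751 = 6.580

6.580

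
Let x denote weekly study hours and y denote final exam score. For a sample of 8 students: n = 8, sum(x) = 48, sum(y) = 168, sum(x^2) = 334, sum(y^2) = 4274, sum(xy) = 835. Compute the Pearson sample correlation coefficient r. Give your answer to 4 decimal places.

-0.9339

S_xy = nΣxy − ΣxΣy = 8·835 − 48·168 = 6680 − 8064 = -1384
S_xx = nΣx² − (Σx)² = 8·334 − 48² = 2672 − 2304 = 368
S_yy = nΣy² − (Σy)² = 8·4274 − 168² = 34192 − 28224 = 5968
r = S_xy / √(S_xx·S_yy) = -1384 / √(368·5968) = -1384 / √2196224 = -1384 / 1481.9663 = -0.9339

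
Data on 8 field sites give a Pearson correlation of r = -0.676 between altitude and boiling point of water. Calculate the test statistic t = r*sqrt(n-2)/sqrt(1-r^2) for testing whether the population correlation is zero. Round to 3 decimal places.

-2.247

1 − r² = 1 − 0.456976 = 0.543024;  √(1−r²) = 0.736902
√(n−2) = √6 = 2.449490
t = r·√(n−2)/√(1−r²) = -0.676 · 2.449490 / 0.736902 = -2.247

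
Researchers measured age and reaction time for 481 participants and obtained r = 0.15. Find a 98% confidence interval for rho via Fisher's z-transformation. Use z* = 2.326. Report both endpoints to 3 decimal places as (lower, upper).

(0.045, 0.252)

Fisher z: z_r = atanh(r) = ½·ln((1+0.15)/(1−0.15)) = 0.151140
SE(z) = 1/√(n−3) = 1/√478 = 0.045739
98% ⇒ z* = 2.326; margin = 2.326·0.045739 = 0.106389
CI on z-scale: (0.044751, 0.257529)
Back-transform: tanh(0.044751) = 0.044721, tanh(0.257529) = 0.251983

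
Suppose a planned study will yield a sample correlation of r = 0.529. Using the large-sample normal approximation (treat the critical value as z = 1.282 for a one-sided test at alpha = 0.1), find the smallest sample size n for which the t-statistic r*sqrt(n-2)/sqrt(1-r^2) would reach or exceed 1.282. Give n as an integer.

7

r√(n−2)/√(1−r²) ≥ 1.282  ⇔  n−2 ≥ (1.282)²·(1−r²)/r²
(1−r²)/r² = (1−0.279841)/0.279841 = 2.5735
n ≥ 2 + 1.643524·2.5735 = 2 + 4.2296 = 6.2296
⌈6.2296⌉ = 7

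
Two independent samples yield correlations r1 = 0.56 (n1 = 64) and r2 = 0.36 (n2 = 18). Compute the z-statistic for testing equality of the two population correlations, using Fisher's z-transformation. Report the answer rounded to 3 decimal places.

z1 = atanh(0.56) = 0.632833,  z2 = atanh(0.36) = 0.376886
SE = √(1/(n1−3) + 1/(n2−3)) = √(1/61 + 1/15) = √(0.0163934 + 0.0666667) = √0.0830601 = 0.288201
z = (z1 − z2)/SE = (0.632833 − 0.376886) / 0.288201 = 0.255947 / 0.288201 = 0.888

0.888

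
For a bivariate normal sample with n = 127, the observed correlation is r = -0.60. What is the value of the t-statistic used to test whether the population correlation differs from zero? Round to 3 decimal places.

t = r·√(n−2) / √(1−r²) with r = -0.60, n = 127
  = -0.60·√125 / √(1 − 0.3600)
  = -0.60·11.180340 / 0.800000
  = -6.708204 / 0.800000 = -8.385

-8.385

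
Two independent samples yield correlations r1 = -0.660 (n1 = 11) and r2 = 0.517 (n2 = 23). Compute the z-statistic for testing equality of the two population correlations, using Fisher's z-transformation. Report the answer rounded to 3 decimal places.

Fisher z-transforms: z1 = atanh(-0.660) = -0.792814, z2 = atanh(0.517) = 0.572237; difference d = -1.365051
Var(d) = 1/8 + 1/20 = 0.1250000 + 0.0500000 = 0.1750000
z = d/√Var(d) = -1.365051 / √0.1750000 = -1.365051 / 0.418330 = -3.263

-3.263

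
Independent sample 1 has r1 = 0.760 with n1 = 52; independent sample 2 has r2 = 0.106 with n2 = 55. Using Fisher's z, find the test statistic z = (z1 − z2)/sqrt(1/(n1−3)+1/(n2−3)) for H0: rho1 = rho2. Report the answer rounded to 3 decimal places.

z1 = atanh(0.760) = 0.996215,  z2 = atanh(0.106) = 0.106400
SE = √(1/(n1−3) + 1/(n2−3)) = √(1/49 + 1/52) = √(0.0204082 + 0.0192308) = √0.0396390 = 0.199095
z = (z1 − z2)/SE = (0.996215 − 0.106400) / 0.199095 = 0.889815 / 0.199095 = 4.469

4.469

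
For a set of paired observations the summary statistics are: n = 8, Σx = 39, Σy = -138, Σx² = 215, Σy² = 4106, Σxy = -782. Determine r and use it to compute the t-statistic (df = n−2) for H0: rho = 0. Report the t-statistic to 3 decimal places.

Numerator: nΣxy − (Σx)(Σy) = 8·(-782) − (39)(-138) = -874
Denominator: √[(nΣx²−(Σx)²)(nΣy²−(Σy)²)]
  nΣx²−(Σx)² = 8·215 − 1521 = 199;  nΣy²−(Σy)² = 8·4106 − 19044 = 13804
  √(199·13804) = √2746996 = 1657.4064
r = -874 / 1657.4064 = -0.5273
t = r·√(n−2)/√(1−r²) = -0.5273·√6 / √(1−0.278045) = -1.291616 / 0.849679 = -1.520

-1.520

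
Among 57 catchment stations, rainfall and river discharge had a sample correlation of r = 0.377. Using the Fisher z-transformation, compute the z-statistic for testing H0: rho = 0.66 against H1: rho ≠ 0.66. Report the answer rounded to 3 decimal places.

z_r = atanh(0.377) = 0.396558,  z_0 = atanh(0.66) = 0.792814
SE = 1/√(n−3) = 1/√54 = 0.136083
z = (z_r − z_0)/SE = (0.396558 − 0.792814) / 0.136083 = -0.396256 / 0.136083 = -2.912

-2.912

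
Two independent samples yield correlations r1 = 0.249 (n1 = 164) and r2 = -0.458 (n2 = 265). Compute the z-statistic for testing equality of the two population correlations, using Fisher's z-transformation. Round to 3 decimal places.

Fisher z-transforms: z1 = atanh(0.249) = 0.254346, z2 = atanh(-0.458) = -0.494777; difference d = 0.749123
Var(d) = 1/161 + 1/262 = 0.0062112 + 0.0038168 = 0.0100280
z = d/√Var(d) = 0.749123 / √0.0100280 = 0.749123 / 0.100140 = 7.481

7.481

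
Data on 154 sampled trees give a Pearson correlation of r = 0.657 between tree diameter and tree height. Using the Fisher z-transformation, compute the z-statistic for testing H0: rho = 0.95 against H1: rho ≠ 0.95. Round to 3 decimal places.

z_r = atanh(0.657) = 0.787517,  z_0 = atanh(0.95) = 1.831781
SE = 1/√(n−3) = 1/√151 = 0.081379
z = (z_r − z_0)/SE = (0.787517 − 1.831781) / 0.081379 = -1.044264 / 0.081379 = -12.832

-12.832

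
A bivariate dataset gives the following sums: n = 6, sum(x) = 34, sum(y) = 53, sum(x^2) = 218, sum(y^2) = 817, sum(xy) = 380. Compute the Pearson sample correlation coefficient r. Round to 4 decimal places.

Numerator: nΣxy − (Σx)(Σy) = 6·380 − (34)(53) = 478
Denominator: √[(nΣx²−(Σx)²)(nΣy²−(Σy)²)]
  nΣx²−(Σx)² = 6·218 − 1156 = 152;  nΣy²−(Σy)² = 6·817 − 2809 = 2093
  √(152·2093) = √318136 = 564.0355
r = 478 / 564.0355 = 0.8475

0.8475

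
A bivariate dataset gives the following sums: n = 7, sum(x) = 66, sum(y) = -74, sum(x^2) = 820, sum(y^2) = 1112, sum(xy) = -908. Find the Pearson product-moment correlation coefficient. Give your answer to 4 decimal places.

S_xy = nΣxy − ΣxΣy = 7·(-908) − 66·(-74) = -6356 − (-4884) = -1472
S_xx = nΣx² − (Σx)² = 7·820 − 66² = 5740 − 4356 = 1384
S_yy = nΣy² − (Σy)² = 7·1112 − (-74)² = 7784 − 5476 = 2308
r = S_xy / √(S_xx·S_yy) = -1472 / √(1384·2308) = -1472 / √3194272 = -1472 / 1787.2526 = -0.8236

-0.8236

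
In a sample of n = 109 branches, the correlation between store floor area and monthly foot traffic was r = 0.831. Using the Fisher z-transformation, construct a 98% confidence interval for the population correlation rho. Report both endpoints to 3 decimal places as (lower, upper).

z_r = atanh(0.831) = 1.191359;  SE = 1/√(n−3) = 1/√106 = 0.097129
z-limits: 1.191359 ± 2.326·0.097129 = 1.191359 ± 0.225922 = [0.965437, 1.417281]
ρ-limits: (tanh 0.965437, tanh 1.417281) = (0.747, 0.889)

(0.747, 0.889)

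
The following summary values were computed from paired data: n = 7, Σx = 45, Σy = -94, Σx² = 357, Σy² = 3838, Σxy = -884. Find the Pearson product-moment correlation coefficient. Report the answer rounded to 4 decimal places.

S_xy = nΣxy − ΣxΣy = 7·(-884) − 45·(-94) = -6188 − (-4230) = -1958
S_xx = nΣx² − (Σx)² = 7·357 − 45² = 2499 − 2025 = 474
S_yy = nΣy² − (Σy)² = 7·3838 − (-94)² = 26866 − 8836 = 18030
r = S_xy / √(S_xx·S_yy) = -1958 / √(474·18030) = -1958 / √8546220 = -1958 / 2923.3919 = -0.6698

-0.6698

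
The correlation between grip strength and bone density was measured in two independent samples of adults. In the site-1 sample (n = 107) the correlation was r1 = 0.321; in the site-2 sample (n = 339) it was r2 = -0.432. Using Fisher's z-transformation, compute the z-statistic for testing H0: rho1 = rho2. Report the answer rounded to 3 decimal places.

7.086

Fisher z-transforms: z1 = atanh(0.321) = 0.332762, z2 = atanh(-0.432) = -0.462353; difference d = 0.795115
Var(d) = 1/104 + 1/336 = 0.0096154 + 0.0029762 = 0.0125916
z = d/√Var(d) = 0.795115 / √0.0125916 = 0.795115 / 0.112212 = 7.086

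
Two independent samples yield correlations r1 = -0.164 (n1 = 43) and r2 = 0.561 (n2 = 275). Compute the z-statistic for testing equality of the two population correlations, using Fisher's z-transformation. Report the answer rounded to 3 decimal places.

Fisher z-transforms: z1 = atanh(-0.164) = -0.165495, z2 = atanh(0.561) = 0.634291; difference d = -0.799786
Var(d) = 1/40 + 1/272 = 0.0250000 + 0.0036765 = 0.0286765
z = d/√Var(d) = -0.799786 / √0.0286765 = -0.799786 / 0.169341 = -4.723

-4.723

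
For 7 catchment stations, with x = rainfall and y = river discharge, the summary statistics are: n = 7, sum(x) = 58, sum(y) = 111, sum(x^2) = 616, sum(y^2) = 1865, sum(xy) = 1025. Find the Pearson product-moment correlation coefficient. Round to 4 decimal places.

0.8835

Numerator: nΣxy − (Σx)(Σy) = 7·1025 − (58)(111) = 737
Denominator: √[(nΣx²−(Σx)²)(nΣy²−(Σy)²)]
  nΣx²−(Σx)² = 7·616 − 3364 = 948;  nΣy²−(Σy)² = 7·1865 − 12321 = 734
  √(948·734) = √695832 = 834.1655
r = 737 / 834.1655 = 0.8835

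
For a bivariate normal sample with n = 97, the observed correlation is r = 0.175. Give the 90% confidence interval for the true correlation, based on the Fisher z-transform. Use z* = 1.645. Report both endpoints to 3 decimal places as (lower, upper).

z_r = atanh(0.175) = 0.176820;  SE = 1/√(n−3) = 1/√94 = 0.103142
z-limits: 0.176820 ± 1.645·0.103142 = 0.176820 ± 0.169669 = [0.007151, 0.346489]
ρ-limits: (tanh 0.007151, tanh 0.346489) = (0.007, 0.333)

(0.007, 0.333)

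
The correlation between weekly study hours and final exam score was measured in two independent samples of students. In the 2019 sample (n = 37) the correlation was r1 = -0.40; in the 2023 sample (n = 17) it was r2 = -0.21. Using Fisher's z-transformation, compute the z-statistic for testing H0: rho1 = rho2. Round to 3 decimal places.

-0.663

Fisher z-transforms: z1 = atanh(-0.40) = -0.423649, z2 = atanh(-0.21) = -0.213171; difference d = -0.210478
Var(d) = 1/34 + 1/14 = 0.0294118 + 0.0714286 = 0.1008404
z = d/√Var(d) = -0.210478 / √0.1008404 = -0.210478 / 0.317554 = -0.663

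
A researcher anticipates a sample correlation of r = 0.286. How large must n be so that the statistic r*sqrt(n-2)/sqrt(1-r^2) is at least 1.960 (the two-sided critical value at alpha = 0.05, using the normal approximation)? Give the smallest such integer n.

Need r·√(n−2)/√(1−r²) ≥ 1.960
√(n−2) ≥ 1.960·√(1−0.081796) / 0.286 = 1.960·0.958230 / 0.286 = 6.5669
n−2 ≥ 43.1242  ⇒  n ≥ 45.1242
Smallest integer n = 46

46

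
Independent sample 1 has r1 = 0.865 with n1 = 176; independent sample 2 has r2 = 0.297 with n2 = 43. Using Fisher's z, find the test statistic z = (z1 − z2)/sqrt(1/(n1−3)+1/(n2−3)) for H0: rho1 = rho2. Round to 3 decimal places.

5.738

z1 = atanh(0.865) = 1.312871,  z2 = atanh(0.297) = 0.306226
SE = √(1/(n1−3) + 1/(n2−3)) = √(1/173 + 1/40) = √(0.0057803 + 0.0250000) = √0.0307803 = 0.175443
z = (z1 − z2)/SE = (1.312871 − 0.306226) / 0.175443 = 1.006645 / 0.175443 = 5.738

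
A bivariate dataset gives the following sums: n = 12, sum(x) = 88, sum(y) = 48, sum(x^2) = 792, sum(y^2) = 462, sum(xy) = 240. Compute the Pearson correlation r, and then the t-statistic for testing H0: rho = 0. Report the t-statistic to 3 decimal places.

Numerator: nΣxy − (Σx)(Σy) = 12·240 − (88)(48) = -1344
Denominator: √[(nΣx²−(Σx)²)(nΣy²−(Σy)²)]
  nΣx²−(Σx)² = 12·792 − 7744 = 1760;  nΣy²−(Σy)² = 12·462 − 2304 = 3240
  √(1760·3240) = √5702400 = 2387.9698
r = -1344 / 2387.9698 = -0.5628
t = r·√(n−2)/√(1−r²) = -0.5628·√10 / √(1−0.316744) = -1.779730 / 0.826593 = -2.153

-2.153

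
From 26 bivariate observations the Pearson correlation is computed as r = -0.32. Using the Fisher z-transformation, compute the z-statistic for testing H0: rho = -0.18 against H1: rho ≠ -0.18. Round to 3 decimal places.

-0.718

Fisher z: atanh(-0.32) = -0.331647, atanh(-0.18) = -0.181983
z = (z_r − z_0)·√(n−3) = (-0.331647 − (-0.181983))·√23 = -0.149664 · 4.795832 = -0.718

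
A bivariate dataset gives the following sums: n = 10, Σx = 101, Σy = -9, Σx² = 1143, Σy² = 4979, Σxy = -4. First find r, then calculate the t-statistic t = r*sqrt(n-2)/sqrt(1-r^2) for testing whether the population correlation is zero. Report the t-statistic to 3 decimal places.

S_xy = nΣxy − ΣxΣy = 10·(-4) − 101·(-9) = -40 − (-909) = 869
S_xx = nΣx² − (Σx)² = 10·1143 − 101² = 11430 − 10201 = 1229
S_yy = nΣy² − (Σy)² = 10·4979 − (-9)² = 49790 − 81 = 49709
r = S_xy / √(S_xx·S_yy) = 869 / √(1229·49709) = 869 / √61092361 = 869 / 7816.1602 = 0.1112
t = r·√(n−2)/√(1−r²) = 0.1112·√8 / √(1−0.012365) = 0.314521 / 0.993798 = 0.316

0.316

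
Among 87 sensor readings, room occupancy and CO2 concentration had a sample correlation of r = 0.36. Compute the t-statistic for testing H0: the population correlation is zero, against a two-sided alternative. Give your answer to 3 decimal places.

3.558

1 − r² = 1 − 0.1296 = 0.8704;  √(1−r²) = 0.932952
√(n−2) = √85 = 9.219544
t = r·√(n−2)/√(1−r²) = 0.36 · 9.219544 / 0.932952 = 3.558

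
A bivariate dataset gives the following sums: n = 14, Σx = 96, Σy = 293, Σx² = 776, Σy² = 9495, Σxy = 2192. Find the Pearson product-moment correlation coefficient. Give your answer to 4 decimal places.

Numerator: nΣxy − (Σx)(Σy) = 14·2192 − (96)(293) = 2560
Denominator: √[(nΣx²−(Σx)²)(nΣy²−(Σy)²)]
  nΣx²−(Σx)² = 14·776 − 9216 = 1648;  nΣy²−(Σy)² = 14·9495 − 85849 = 47081
  √(1648·47081) = √77589488 = 8808.4895
r = 2560 / 8808.4895 = 0.2906

0.2906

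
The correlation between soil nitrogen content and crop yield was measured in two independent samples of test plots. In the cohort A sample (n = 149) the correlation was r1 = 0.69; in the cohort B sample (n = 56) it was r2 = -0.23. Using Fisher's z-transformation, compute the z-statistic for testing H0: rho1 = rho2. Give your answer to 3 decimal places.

z1 = atanh(0.69) = 0.847956,  z2 = atanh(-0.23) = -0.234189
SE = √(1/(n1−3) + 1/(n2−3)) = √(1/146 + 1/53) = √(0.0068493 + 0.0188679) = √0.0257172 = 0.160366
z = (z1 − z2)/SE = (0.847956 − (-0.234189)) / 0.160366 = 1.082145 / 0.160366 = 6.748

6.748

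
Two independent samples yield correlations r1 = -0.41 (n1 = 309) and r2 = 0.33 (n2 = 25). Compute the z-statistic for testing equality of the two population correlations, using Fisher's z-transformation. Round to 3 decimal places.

z1 = atanh(-0.41) = -0.435611,  z2 = atanh(0.33) = 0.342828
SE = √(1/(n1−3) + 1/(n2−3)) = √(1/306 + 1/22) = √(0.0032680 + 0.0454545) = √0.0487225 = 0.220732
z = (z1 − z2)/SE = (-0.435611 − 0.342828) / 0.220732 = -0.778439 / 0.220732 = -3.527

-3.527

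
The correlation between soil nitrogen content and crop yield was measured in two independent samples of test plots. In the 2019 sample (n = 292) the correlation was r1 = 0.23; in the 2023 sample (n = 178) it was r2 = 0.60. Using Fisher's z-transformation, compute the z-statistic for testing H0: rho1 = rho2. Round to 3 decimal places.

z1 = atanh(0.23) = 0.234189,  z2 = atanh(0.60) = 0.693147
SE = √(1/(n1−3) + 1/(n2−3)) = √(1/289 + 1/175) = √(0.0034602 + 0.0057143) = √0.0091745 = 0.095784
z = (z1 − z2)/SE = (0.234189 − 0.693147) / 0.095784 = -0.458958 / 0.095784 = -4.792

-4.792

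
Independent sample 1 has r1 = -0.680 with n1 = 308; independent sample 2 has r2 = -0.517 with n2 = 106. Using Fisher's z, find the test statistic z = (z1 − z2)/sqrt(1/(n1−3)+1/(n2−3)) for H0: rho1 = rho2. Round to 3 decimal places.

-2.254

z1 = atanh(-0.680) = -0.829114,  z2 = atanh(-0.517) = -0.572237
SE = √(1/(n1−3) + 1/(n2−3)) = √(1/305 + 1/103) = √(0.0032787 + 0.0097087) = √0.0129874 = 0.113962
z = (z1 − z2)/SE = (-0.829114 − (-0.572237)) / 0.113962 = -0.256877 / 0.113962 = -2.254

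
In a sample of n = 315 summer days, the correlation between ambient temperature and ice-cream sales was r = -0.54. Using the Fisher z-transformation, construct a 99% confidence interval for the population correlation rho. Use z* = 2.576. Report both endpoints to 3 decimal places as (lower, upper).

z_r = atanh(-0.54) = -0.604156;  SE = 1/√(n−3) = 1/√312 = 0.056614
z-limits: -0.604156 ± 2.576·0.056614 = -0.604156 ± 0.145838 = [-0.749994, -0.458318]
ρ-limits: (tanh -0.749994, tanh -0.458318) = (-0.635, -0.429)

(-0.635, -0.429)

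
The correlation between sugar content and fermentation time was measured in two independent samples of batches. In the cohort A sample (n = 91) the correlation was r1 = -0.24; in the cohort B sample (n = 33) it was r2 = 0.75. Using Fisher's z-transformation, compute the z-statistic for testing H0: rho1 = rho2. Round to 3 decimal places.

-5.760

Fisher z-transforms: z1 = atanh(-0.24) = -0.244774, z2 = atanh(0.75) = 0.972955; difference d = -1.217729
Var(d) = 1/88 + 1/30 = 0.0113636 + 0.0333333 = 0.0446969
z = d/√Var(d) = -1.217729 / √0.0446969 = -1.217729 / 0.211416 = -5.760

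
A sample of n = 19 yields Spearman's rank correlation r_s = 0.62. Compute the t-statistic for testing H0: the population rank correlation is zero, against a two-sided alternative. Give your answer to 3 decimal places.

1 − r_s² = 1 − 0.3844 = 0.6156;  √(1−r_s²) = 0.784602
√(n−2) = √17 = 4.123106
t = r_s·√(n−2)/√(1−r_s²) = 0.62 · 4.123106 / 0.784602 = 3.258

3.258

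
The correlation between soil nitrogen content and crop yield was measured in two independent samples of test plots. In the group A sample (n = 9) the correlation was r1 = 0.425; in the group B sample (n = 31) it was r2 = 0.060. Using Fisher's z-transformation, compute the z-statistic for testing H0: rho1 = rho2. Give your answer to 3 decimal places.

z1 = atanh(0.425) = 0.453779,  z2 = atanh(0.060) = 0.060072
SE = √(1/(n1−3) + 1/(n2−3)) = √(1/6 + 1/28) = √(0.1666667 + 0.0357143) = √0.2023810 = 0.449868
z = (z1 − z2)/SE = (0.453779 − 0.060072) / 0.449868 = 0.393707 / 0.449868 = 0.875

0.875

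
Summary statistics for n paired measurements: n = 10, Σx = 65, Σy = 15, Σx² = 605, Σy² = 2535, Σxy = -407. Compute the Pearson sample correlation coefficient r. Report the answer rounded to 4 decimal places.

-0.7450

S_xy = nΣxy − ΣxΣy = 10·(-407) − 65·15 = -4070 − 975 = -5045
S_xx = nΣx² − (Σx)² = 10·605 − 65² = 6050 − 4225 = 1825
S_yy = nΣy² − (Σy)² = 10·2535 − 15² = 25350 − 225 = 25125
r = S_xy / √(S_xx·S_yy) = -5045 / √(1825·25125) = -5045 / √45853125 = -5045 / 6771.4936 = -0.7450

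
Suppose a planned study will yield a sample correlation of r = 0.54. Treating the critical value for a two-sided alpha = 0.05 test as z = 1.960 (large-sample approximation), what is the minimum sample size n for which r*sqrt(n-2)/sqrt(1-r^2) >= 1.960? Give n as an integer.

12

Need r·√(n−2)/√(1−r²) ≥ 1.960
√(n−2) ≥ 1.960·√(1−0.2916) / 0.54 = 1.960·0.841665 / 0.54 = 3.0549
n−2 ≥ 9.3324  ⇒  n ≥ 11.3324
Smallest integer n = 12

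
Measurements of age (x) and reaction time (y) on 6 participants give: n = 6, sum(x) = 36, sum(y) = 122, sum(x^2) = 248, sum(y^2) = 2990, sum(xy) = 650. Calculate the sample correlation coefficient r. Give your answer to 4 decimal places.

S_xy = nΣxy − ΣxΣy = 6·650 − 36·122 = 3900 − 4392 = -492
S_xx = nΣx² − (Σx)² = 6·248 − 36² = 1488 − 1296 = 192
S_yy = nΣy² − (Σy)² = 6·2990 − 122² = 17940 − 14884 = 3056
r = S_xy / √(S_xx·S_yy) = -492 / √(192·3056) = -492 / √586752 = -492 / 765.9974 = -0.6423

-0.6423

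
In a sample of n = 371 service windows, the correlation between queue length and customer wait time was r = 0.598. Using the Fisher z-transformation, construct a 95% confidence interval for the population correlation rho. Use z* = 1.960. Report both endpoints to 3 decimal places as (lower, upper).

z_r = atanh(0.598) = 0.690028;  SE = 1/√(n−3) = 1/√368 = 0.052129
z-limits: 0.690028 ± 1.960·0.052129 = 0.690028 ± 0.102173 = [0.587855, 0.792201]
ρ-limits: (tanh 0.587855, tanh 0.792201) = (0.528, 0.660)

(0.528, 0.660)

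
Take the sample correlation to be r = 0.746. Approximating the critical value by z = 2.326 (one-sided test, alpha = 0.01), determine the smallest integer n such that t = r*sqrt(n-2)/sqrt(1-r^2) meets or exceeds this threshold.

r√(n−2)/√(1−r²) ≥ 2.326  ⇔  n−2 ≥ (2.326)²·(1−r²)/r²
(1−r²)/r² = (1−0.556516)/0.556516 = 0.7969
n ≥ 2 + 5.410276·0.7969 = 2 + 4.3114 = 6.3114
⌈6.3114⌉ = 7

7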